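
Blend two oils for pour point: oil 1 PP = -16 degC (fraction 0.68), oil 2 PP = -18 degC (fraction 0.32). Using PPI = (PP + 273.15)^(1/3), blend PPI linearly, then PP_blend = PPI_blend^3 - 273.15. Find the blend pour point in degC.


PPI_1 = (-16 + 273.15)^(1/3) = 6.359098
PPI_2 = (-18 + 273.15)^(1/3) = 6.342569
PPI_blend = 0.68 * 6.359098 + 0.32 * 6.342569 = 6.353809
PP_blend = 6.353809^3 - 273.15 = 256.5089 - 273.15 = -16.64

-16.64 degC


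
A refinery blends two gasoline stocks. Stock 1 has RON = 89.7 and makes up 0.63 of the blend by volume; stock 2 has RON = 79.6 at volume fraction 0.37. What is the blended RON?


Linear blending: RON_blend = sum(vi * RONi)
Contribution 1: 0.63 * 89.7 = 56.511
Contribution 2: 0.37 * 79.6 = 29.452
RON_blend = 56.511 + 29.452 = 85.963

85.963


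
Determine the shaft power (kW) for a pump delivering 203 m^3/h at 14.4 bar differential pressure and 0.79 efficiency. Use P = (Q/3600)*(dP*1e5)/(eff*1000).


Q = 203 / 3600 = 0.0563889 m^3/s
P = 0.0563889 * (14.4 * 1e5) / 0.79 / 1000 = 102.8

102.8 kW


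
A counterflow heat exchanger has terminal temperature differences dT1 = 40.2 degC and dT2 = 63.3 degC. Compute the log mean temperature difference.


LMTD = (dT1 - dT2) / ln(dT1/dT2)
= (40.2 - 63.3) / ln(40.2 / 63.3) = -23.1 / -0.454018 = 50.88

50.88 degC


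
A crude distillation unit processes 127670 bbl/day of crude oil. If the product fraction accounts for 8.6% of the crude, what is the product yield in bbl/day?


Crude throughput = 127670 bbl/day
Fraction yield = 8.6%
yield = throughput * fraction / 100
yield = 127670 * 8.6 / 100 = 10979.62

10979.62 bbl/day


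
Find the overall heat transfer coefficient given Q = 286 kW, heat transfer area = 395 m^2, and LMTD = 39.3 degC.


From Q = U*A*LMTD, U = Q / (A * LMTD)
U = 286 / (395 * 39.3) = 286 / 15523.5 = 0.01842

0.01842 kW/(m^2*K)


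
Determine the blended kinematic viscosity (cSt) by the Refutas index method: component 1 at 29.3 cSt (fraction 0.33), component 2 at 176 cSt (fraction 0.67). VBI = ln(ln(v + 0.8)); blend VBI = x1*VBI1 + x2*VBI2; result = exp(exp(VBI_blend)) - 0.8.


Refutas method: VBN_i = 14.534*ln(ln(visc_i + 0.8)) + 10.975, blended linearly by mass fraction; since VBN is linear in VBI_i = ln(ln(visc_i + 0.8)) and the fractions sum to 1, blend VBI directly: visc = exp(exp(VBI_blend)) - 0.8
VBI_1 = ln(ln(29.3 + 0.8)) = 1.22511
VBI_2 = ln(ln(176 + 0.8)) = 1.64384
VBI_blend = 0.33 * 1.22511 + 0.67 * 1.64384 = 1.50566
visc_blend = exp(exp(1.50566)) - 0.8 = 89.86

89.86 cSt


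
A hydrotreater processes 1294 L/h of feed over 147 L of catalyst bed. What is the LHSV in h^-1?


LHSV = volumetric feed rate / catalyst volume
= 1294 L/h / 147 L
= 8.803 h^-1

8.803 h^-1


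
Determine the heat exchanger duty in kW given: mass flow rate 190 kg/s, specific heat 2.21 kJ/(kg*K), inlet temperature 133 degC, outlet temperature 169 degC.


Q = m_dot * cp * delta_T
delta_T = 169 - 133 = 36 K
Q = 190 * 2.21 * 36
= 419.9 * 36
= 15116.4 kW

15116.4 kW


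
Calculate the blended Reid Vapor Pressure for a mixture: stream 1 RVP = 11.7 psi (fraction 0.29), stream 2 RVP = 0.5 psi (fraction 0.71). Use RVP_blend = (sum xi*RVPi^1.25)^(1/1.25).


Chevron index: RVP_blend = (sum xi*RVPi^1.25)^(1/1.25)
RVP^1.25 terms: 0.29 * 11.7^1.25 + 0.71 * 0.5^1.25 = 6.57376
RVP_blend = 6.57376^(1/1.25) = 4.511

4.511 psi


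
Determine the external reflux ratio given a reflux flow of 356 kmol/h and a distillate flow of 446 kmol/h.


Reflux ratio definition: R = L / D (liquid returned / distillate withdrawn)
L = 356 kmol/h, D = 446 kmol/h
R = 356 / 446 = 0.7982

0.7982


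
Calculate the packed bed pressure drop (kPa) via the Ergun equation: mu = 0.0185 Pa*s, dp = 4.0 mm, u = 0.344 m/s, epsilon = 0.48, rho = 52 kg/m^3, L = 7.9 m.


dp = 4.0 mm = 0.004 m
Viscous term = 150*0.0185*0.344*(1-0.48)^2 / (0.004^2*0.48^3) = 145876
Inertial term = 1.75*52*0.344^2*(1-0.48) / (0.004*0.48^3) = 12658.4
dP/L = 145876 + 12658.4 = 158534 Pa/m
dP = 158534 * 7.9 / 1000 = 1252 kPa

1252 kPa


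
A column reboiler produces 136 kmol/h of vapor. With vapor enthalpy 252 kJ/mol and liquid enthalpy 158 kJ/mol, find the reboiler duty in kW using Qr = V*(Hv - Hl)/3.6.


Qr = 136 * (252 - 158) / 3.6 = 136 * 94 / 3.6 = 3551

3551 kW


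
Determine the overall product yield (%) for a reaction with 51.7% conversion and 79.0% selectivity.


Overall yield = conversion (%) * selectivity (%) / 100
Conversion = 51.7%, Selectivity = 79.0%
Y = 51.7 * 79.0 / 100
= 40.843 %

40.843 %


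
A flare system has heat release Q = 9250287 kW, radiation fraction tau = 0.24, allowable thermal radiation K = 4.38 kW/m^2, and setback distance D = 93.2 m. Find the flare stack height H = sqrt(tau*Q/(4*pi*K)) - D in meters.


tau*Q/(4*pi*K) = 0.24 * 9250287 / (4 * pi * 4.38) = 40335
sqrt(40335) = 200.836
H = 200.836 - 93.2 = 107.6

107.6 m


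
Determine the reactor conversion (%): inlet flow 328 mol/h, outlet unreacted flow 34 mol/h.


X = (F_in - F_out) / F_in * 100
Moles reacted = 328 - 34 = 294
X = 294 / 328 * 100
= 0.8963 * 100
= 89.63 %

89.63 %


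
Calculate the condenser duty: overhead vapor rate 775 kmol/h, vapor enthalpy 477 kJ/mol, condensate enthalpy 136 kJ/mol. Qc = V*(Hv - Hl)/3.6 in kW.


Qc = 775 * (477 - 136) / 3.6 = 775 * 341 / 3.6 = 73410

73410 kW


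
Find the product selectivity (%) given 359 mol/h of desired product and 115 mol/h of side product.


Selectivity = desired / (desired + undesired) * 100
Total products = 359 + 115 = 474 mol/h
S = 359 / 474 * 100
= 0.7574 * 100
= 75.74 %

75.74 %


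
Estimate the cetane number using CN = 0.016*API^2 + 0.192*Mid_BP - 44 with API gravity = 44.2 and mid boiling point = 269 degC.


CN = 0.016 * 44.2^2 + 0.192 * 269 - 44
CN = 31.25824 + 51.648 - 44 = 38.90624

38.90624


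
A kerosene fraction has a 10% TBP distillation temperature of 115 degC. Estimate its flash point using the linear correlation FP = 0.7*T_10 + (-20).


FP = 0.7 * 115 + (-20) = 60.5

60.5 degC


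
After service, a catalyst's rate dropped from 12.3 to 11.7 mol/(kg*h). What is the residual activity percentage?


Activity (%) = (rate_used / rate_fresh) * 100
rate_used = 11.7, rate_fresh = 12.3
= (11.7 / 12.3) * 100
= 0.9512 * 100 = 95.12

95.12 %


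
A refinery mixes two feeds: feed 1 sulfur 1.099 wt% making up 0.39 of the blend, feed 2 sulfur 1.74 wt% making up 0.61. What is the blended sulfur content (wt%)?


Linear sulfur blending: S_blend = x1*S1 + x2*S2
Contribution 1: 0.39 * 1.099 = 0.42861 wt%
Contribution 2: 0.61 * 1.74 = 1.0614 wt%
S_blend = 0.42861 + 1.0614 = 1.49001

1.49001 wt%


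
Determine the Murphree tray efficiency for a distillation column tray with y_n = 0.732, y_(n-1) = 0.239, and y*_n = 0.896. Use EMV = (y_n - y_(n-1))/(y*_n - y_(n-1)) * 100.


Murphree vapor efficiency: EMV = (y_n - y_(n-1)) / (y*_n - y_(n-1)) * 100
EMV = (0.732 - 0.239) / (0.896 - 0.239) * 100 = 0.493 / 0.657 * 100 = 75.04

75.04 %


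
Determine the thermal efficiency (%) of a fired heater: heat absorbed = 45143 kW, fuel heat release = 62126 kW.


Furnace efficiency = Q_absorbed / Q_fuel * 100
= 45143 / 62126 * 100 = 72.66

72.66 %


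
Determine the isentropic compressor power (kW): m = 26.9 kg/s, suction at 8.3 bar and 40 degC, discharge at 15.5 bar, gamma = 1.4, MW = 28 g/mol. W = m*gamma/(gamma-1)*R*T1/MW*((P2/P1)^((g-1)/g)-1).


Isentropic work: W = m*(gamma/(gamma-1))*(R*T1/MW)*((P2/P1)^((gamma-1)/gamma) - 1)
T1 = 40 + 273.15 = 313.15 K
Pressure ratio = 15.5 / 8.3 = 1.86747
Exponent = (1.4 - 1)/1.4 = 0.285714
(P2/P1)^exp - 1 = 1.86747^0.285714 - 1 = 0.195366
W = 26.9 * 1.4 / 0.4 * 8.314 * 313.15 / 28 * 0.195366 = 1710

1710 kW


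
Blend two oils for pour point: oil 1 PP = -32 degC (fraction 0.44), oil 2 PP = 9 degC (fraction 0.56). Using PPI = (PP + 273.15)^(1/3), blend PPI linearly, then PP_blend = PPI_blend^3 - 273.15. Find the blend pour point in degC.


PPI_1 = (-32 + 273.15)^(1/3) = 6.224375
PPI_2 = (9 + 273.15)^(1/3) = 6.558835
PPI_blend = 0.44 * 6.224375 + 0.56 * 6.558835 = 6.411673
PP_blend = 6.411673^3 - 273.15 = 263.581 - 273.15 = -9.57

-9.57 degC


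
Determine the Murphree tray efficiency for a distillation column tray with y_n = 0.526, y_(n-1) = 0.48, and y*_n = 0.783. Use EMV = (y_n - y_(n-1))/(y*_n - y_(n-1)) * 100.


Murphree vapor efficiency: EMV = (y_n - y_(n-1)) / (y*_n - y_(n-1)) * 100
EMV = (0.526 - 0.48) / (0.783 - 0.48) * 100 = 0.046 / 0.303 * 100 = 15.18

15.18 %


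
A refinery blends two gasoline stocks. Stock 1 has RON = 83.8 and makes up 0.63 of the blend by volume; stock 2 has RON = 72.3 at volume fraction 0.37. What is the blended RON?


Linear blending: RON_blend = sum(vi * RONi)
Contribution 1: 0.63 * 83.8 = 52.794
Contribution 2: 0.37 * 72.3 = 26.751
RON_blend = 52.794 + 26.751 = 79.545

79.545


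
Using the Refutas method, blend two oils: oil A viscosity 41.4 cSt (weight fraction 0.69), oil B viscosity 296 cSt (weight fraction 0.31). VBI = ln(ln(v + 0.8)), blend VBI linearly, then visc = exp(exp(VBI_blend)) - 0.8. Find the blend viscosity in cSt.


Refutas method: VBN_i = 14.534*ln(ln(visc_i + 0.8)) + 10.975, blended linearly by mass fraction; since VBN is linear in VBI_i = ln(ln(visc_i + 0.8)) and the fractions sum to 1, blend VBI directly: visc = exp(exp(VBI_blend)) - 0.8
VBI_1 = ln(ln(41.4 + 0.8)) = 1.31973
VBI_2 = ln(ln(296 + 0.8)) = 1.73925
VBI_blend = 0.69 * 1.31973 + 0.31 * 1.73925 = 1.44978
visc_blend = exp(exp(1.44978)) - 0.8 = 70.16

70.16 cSt


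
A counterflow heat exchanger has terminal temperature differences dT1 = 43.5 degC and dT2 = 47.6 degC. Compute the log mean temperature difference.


LMTD = (dT1 - dT2) / ln(dT1/dT2)
= (43.5 - 47.6) / ln(43.5 / 47.6) = -4.1 / -0.0900718 = 45.52

45.52 degC


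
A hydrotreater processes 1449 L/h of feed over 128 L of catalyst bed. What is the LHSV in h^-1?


LHSV = volumetric feed rate / catalyst volume
= 1449 L/h / 128 L
= 11.32 h^-1

11.32 h^-1


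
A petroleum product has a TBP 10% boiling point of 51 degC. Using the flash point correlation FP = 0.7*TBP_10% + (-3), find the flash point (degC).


FP = 0.7 * 51 + (-3) = 32.7

32.7 degC


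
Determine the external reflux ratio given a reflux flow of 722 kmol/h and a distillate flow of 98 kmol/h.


Reflux ratio definition: R = L / D (liquid returned / distillate withdrawn)
L = 722 kmol/h, D = 98 kmol/h
R = 722 / 98 = 7.367

7.367


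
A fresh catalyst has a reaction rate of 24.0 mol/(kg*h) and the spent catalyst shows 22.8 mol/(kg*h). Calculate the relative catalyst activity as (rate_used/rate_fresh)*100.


Activity (%) = (rate_used / rate_fresh) * 100
rate_used = 22.8, rate_fresh = 24.0
= (22.8 / 24.0) * 100
= 0.9500 * 100 = 95.00

95.00 %


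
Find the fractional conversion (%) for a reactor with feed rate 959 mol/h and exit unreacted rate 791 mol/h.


X = (F_in - F_out) / F_in * 100
Moles reacted = 959 - 791 = 168
X = 168 / 959 * 100
= 0.1752 * 100
= 17.52 %

17.52 %


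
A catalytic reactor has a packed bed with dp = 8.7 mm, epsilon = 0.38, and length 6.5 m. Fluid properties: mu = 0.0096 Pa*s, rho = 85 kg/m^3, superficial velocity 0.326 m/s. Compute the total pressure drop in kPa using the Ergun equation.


dp = 8.7 mm = 0.0087 m
Viscous term = 150*0.0096*0.326*(1-0.38)^2 / (0.0087^2*0.38^3) = 43448.4
Inertial term = 1.75*85*0.326^2*(1-0.38) / (0.0087*0.38^3) = 20531.2
dP/L = 43448.4 + 20531.2 = 63979.6 Pa/m
dP = 63979.6 * 6.5 / 1000 = 415.9 kPa

415.9 kPa


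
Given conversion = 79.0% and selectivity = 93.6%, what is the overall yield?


Overall yield = conversion (%) * selectivity (%) / 100
Conversion = 79.0%, Selectivity = 93.6%
Y = 79.0 * 93.6 / 100
= 73.944 %

73.944 %


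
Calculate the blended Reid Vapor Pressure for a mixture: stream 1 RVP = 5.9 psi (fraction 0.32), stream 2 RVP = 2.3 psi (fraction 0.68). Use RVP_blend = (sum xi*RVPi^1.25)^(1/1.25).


Chevron index: RVP_blend = (sum xi*RVPi^1.25)^(1/1.25)
RVP^1.25 terms: 0.32 * 5.9^1.25 + 0.68 * 2.3^1.25 = 4.86855
RVP_blend = 4.86855^(1/1.25) = 3.547

3.547 psi


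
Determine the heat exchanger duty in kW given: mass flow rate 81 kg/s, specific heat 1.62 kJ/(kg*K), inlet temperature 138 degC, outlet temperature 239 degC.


Q = m_dot * cp * delta_T
delta_T = 239 - 138 = 101 K
Q = 81 * 1.62 * 101
= 131.22 * 101
= 13253.22 kW

13253.22 kW


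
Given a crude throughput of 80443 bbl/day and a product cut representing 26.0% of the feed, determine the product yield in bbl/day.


Crude throughput = 80443 bbl/day
Fraction yield = 26.0%
yield = throughput * fraction / 100
yield = 80443 * 26.0 / 100 = 20915.18

20915.18 bbl/day


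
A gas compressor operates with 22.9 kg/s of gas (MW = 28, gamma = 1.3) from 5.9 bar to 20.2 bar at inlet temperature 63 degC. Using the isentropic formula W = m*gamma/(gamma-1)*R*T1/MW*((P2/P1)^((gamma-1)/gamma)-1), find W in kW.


Isentropic work: W = m*(gamma/(gamma-1))*(R*T1/MW)*((P2/P1)^((gamma-1)/gamma) - 1)
T1 = 63 + 273.15 = 336.15 K
Pressure ratio = 20.2 / 5.9 = 3.42373
Exponent = (1.3 - 1)/1.3 = 0.230769
(P2/P1)^exp - 1 = 3.42373^0.230769 - 1 = 0.328452
W = 22.9 * 1.3 / 0.3 * 8.314 * 336.15 / 28 * 0.328452 = 3253

3253 kW


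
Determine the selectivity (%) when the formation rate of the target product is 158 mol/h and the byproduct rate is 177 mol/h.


Selectivity = desired / (desired + undesired) * 100
Total products = 158 + 177 = 335 mol/h
S = 158 / 335 * 100
= 0.4716 * 100
= 47.16 %

47.16 %


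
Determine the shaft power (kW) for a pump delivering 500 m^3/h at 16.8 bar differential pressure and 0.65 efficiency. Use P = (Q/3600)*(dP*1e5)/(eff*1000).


Q = 500 / 3600 = 0.138889 m^3/s
P = 0.138889 * (16.8 * 1e5) / 0.65 / 1000 = 359.0

359.0 kW


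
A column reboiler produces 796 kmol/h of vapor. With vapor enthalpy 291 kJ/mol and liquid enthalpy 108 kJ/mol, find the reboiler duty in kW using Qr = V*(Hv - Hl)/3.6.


Qr = 796 * (291 - 108) / 3.6 = 796 * 183 / 3.6 = 40460

40460 kW


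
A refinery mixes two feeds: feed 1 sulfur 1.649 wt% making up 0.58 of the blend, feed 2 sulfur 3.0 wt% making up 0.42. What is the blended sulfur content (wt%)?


Linear sulfur blending: S_blend = x1*S1 + x2*S2
Contribution 1: 0.58 * 1.649 = 0.95642 wt%
Contribution 2: 0.42 * 3.0 = 1.26 wt%
S_blend = 0.95642 + 1.26 = 2.21642

2.21642 wt%


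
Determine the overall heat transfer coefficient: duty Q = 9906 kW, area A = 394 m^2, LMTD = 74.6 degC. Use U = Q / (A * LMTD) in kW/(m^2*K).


From Q = U*A*LMTD, U = Q / (A * LMTD)
U = 9906 / (394 * 74.6) = 9906 / 29392.4 = 0.3370

0.3370 kW/(m^2*K)


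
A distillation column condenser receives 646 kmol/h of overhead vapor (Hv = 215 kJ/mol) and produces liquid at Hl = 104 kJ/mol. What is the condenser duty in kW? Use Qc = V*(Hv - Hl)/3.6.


Qc = 646 * (215 - 104) / 3.6 = 646 * 111 / 3.6 = 19920

19920 kW


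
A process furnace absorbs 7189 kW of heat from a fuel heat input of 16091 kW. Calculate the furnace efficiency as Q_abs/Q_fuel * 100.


Furnace efficiency = Q_absorbed / Q_fuel * 100
= 7189 / 16091 * 100 = 44.68

44.68 %


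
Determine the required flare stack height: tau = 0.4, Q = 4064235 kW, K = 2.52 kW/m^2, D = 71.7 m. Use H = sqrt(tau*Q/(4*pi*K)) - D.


tau*Q/(4*pi*K) = 0.4 * 4064235 / (4 * pi * 2.52) = 51336.8
sqrt(51336.8) = 226.576
H = 226.576 - 71.7 = 154.9

154.9 m


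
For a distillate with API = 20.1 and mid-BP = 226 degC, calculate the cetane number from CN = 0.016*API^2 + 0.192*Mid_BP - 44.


CN = 0.016 * 20.1^2 + 0.192 * 226 - 44
CN = 6.46416 + 43.392 - 44 = 5.85616

5.85616


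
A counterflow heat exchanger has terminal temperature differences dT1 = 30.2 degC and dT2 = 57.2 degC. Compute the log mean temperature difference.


LMTD = (dT1 - dT2) / ln(dT1/dT2)
= (30.2 - 57.2) / ln(30.2 / 57.2) = -27 / -0.638712 = 42.27

42.27 degC


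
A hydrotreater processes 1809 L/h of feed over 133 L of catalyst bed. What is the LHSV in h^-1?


LHSV = volumetric feed rate / catalyst volume
= 1809 L/h / 133 L
= 13.60 h^-1

13.60 h^-1


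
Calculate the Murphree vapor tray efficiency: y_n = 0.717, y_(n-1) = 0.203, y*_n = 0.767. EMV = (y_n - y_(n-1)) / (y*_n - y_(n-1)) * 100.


Murphree vapor efficiency: EMV = (y_n - y_(n-1)) / (y*_n - y_(n-1)) * 100
EMV = (0.717 - 0.203) / (0.767 - 0.203) * 100 = 0.514 / 0.564 * 100 = 91.13

91.13 %


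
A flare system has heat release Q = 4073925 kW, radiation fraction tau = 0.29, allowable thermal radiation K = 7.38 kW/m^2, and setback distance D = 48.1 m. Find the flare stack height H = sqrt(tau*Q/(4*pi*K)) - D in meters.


tau*Q/(4*pi*K) = 0.29 * 4073925 / (4 * pi * 7.38) = 12739.3
sqrt(12739.3) = 112.869
H = 112.869 - 48.1 = 64.77

64.77 m


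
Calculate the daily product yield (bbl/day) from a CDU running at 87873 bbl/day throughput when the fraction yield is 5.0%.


Crude throughput = 87873 bbl/day
Fraction yield = 5.0%
yield = throughput * fraction / 100
yield = 87873 * 5.0 / 100 = 4393.65

4393.65 bbl/day


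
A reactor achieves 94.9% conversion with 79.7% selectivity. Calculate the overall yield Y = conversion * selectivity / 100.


Overall yield = conversion (%) * selectivity (%) / 100
Conversion = 94.9%, Selectivity = 79.7%
Y = 94.9 * 79.7 / 100
= 75.6353 %

75.6353 %


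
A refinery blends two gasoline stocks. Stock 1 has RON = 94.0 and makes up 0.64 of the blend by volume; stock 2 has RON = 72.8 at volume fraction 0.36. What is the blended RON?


Linear blending: RON_blend = sum(vi * RONi)
Contribution 1: 0.64 * 94.0 = 60.16
Contribution 2: 0.36 * 72.8 = 26.208
RON_blend = 60.16 + 26.208 = 86.368

86.368


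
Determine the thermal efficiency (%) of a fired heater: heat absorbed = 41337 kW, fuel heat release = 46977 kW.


Furnace efficiency = Q_absorbed / Q_fuel * 100
= 41337 / 46977 * 100 = 87.99

87.99 %


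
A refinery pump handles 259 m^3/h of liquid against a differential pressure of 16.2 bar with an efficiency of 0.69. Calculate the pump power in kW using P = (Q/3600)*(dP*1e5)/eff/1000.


Q = 259 / 3600 = 0.0719444 m^3/s
P = 0.0719444 * (16.2 * 1e5) / 0.69 / 1000 = 168.9

168.9 kW


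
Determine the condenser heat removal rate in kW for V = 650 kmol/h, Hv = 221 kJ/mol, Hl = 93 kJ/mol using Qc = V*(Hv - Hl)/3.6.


Qc = 650 * (221 - 93) / 3.6 = 650 * 128 / 3.6 = 23110

23110 kW


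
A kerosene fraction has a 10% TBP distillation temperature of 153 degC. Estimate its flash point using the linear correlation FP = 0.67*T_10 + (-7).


FP = 0.67 * 153 + (-7) = 95.51

95.51 degC


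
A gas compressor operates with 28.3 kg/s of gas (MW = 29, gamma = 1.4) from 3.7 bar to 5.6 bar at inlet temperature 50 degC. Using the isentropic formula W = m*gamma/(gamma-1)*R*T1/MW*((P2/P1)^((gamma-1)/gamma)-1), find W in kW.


Isentropic work: W = m*(gamma/(gamma-1))*(R*T1/MW)*((P2/P1)^((gamma-1)/gamma) - 1)
T1 = 50 + 273.15 = 323.15 K
Pressure ratio = 5.6 / 3.7 = 1.51351
Exponent = (1.4 - 1)/1.4 = 0.285714
(P2/P1)^exp - 1 = 1.51351^0.285714 - 1 = 0.125704
W = 28.3 * 1.4 / 0.4 * 8.314 * 323.15 / 29 * 0.125704 = 1154

1154 kW


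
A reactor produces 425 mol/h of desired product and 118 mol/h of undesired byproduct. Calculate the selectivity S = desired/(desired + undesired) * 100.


Selectivity = desired / (desired + undesired) * 100
Total products = 425 + 118 = 543 mol/h
S = 425 / 543 * 100
= 0.7827 * 100
= 78.27 %

78.27 %


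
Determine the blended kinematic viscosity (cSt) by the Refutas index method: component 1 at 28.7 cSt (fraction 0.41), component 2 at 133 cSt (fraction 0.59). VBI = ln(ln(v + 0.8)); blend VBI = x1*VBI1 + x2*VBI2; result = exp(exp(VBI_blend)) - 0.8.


Refutas method: VBN_i = 14.534*ln(ln(visc_i + 0.8)) + 10.975, blended linearly by mass fraction; since VBN is linear in VBI_i = ln(ln(visc_i + 0.8)) and the fractions sum to 1, blend VBI directly: visc = exp(exp(VBI_blend)) - 0.8
VBI_1 = ln(ln(28.7 + 0.8)) = 1.21917
VBI_2 = ln(ln(133 + 0.8)) = 1.58849
VBI_blend = 0.41 * 1.21917 + 0.59 * 1.58849 = 1.43707
visc_blend = exp(exp(1.43707)) - 0.8 = 66.45

66.45 cSt


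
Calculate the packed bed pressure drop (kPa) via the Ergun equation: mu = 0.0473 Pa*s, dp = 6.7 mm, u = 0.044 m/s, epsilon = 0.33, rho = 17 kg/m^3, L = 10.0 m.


dp = 6.7 mm = 0.0067 m
Viscous term = 150*0.0473*0.044*(1-0.33)^2 / (0.0067^2*0.33^3) = 86868.7
Inertial term = 1.75*17*0.044^2*(1-0.33) / (0.0067*0.33^3) = 160.269
dP/L = 86868.7 + 160.269 = 87029 Pa/m
dP = 87029 * 10.0 / 1000 = 870.3 kPa

870.3 kPa


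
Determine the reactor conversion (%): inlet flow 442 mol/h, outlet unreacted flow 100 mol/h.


X = (F_in - F_out) / F_in * 100
Moles reacted = 442 - 100 = 342
X = 342 / 442 * 100
= 0.7738 * 100
= 77.38 %

77.38 %


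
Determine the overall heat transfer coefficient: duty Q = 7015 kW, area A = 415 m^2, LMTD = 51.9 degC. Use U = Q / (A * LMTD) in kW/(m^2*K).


From Q = U*A*LMTD, U = Q / (A * LMTD)
U = 7015 / (415 * 51.9) = 7015 / 21538.5 = 0.3257

0.3257 kW/(m^2*K)


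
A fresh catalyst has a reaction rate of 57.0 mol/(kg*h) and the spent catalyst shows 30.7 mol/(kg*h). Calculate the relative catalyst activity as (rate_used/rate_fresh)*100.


Activity (%) = (rate_used / rate_fresh) * 100
rate_used = 30.7, rate_fresh = 57.0
= (30.7 / 57.0) * 100
= 0.5386 * 100 = 53.86

53.86 %


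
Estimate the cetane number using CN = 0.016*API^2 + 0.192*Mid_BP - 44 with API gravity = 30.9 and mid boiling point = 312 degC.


CN = 0.016 * 30.9^2 + 0.192 * 312 - 44
CN = 15.27696 + 59.904 - 44 = 31.18096

31.18096


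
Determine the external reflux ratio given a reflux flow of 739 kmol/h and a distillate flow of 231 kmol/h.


Reflux ratio definition: R = L / D (liquid returned / distillate withdrawn)
L = 739 kmol/h, D = 231 kmol/h
R = 739 / 231 = 3.199

3.199


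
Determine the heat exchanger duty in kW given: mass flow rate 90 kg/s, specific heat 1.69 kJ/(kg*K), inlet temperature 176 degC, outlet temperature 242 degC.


Q = m_dot * cp * delta_T
delta_T = 242 - 176 = 66 K
Q = 90 * 1.69 * 66
= 152.1 * 66
= 10038.6 kW

10038.6 kW


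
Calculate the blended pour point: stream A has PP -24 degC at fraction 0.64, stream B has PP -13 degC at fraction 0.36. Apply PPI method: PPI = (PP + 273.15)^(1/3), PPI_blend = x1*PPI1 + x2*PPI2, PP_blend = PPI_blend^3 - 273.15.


PPI_1 = (-24 + 273.15)^(1/3) = 6.292458
PPI_2 = (-13 + 273.15)^(1/3) = 6.383731
PPI_blend = 0.64 * 6.292458 + 0.36 * 6.383731 = 6.325316
PP_blend = 6.325316^3 - 273.15 = 253.0735 - 273.15 = -20.08

-20.08 degC


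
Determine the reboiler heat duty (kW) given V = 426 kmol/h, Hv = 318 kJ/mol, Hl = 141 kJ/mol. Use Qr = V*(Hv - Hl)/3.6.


Qr = 426 * (318 - 141) / 3.6 = 426 * 177 / 3.6 = 20940

20940 kW


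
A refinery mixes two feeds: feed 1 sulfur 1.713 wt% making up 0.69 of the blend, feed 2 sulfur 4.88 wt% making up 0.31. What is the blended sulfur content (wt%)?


Linear sulfur blending: S_blend = x1*S1 + x2*S2
Contribution 1: 0.69 * 1.713 = 1.18197 wt%
Contribution 2: 0.31 * 4.88 = 1.5128 wt%
S_blend = 1.18197 + 1.5128 = 2.69477

2.69477 wt%


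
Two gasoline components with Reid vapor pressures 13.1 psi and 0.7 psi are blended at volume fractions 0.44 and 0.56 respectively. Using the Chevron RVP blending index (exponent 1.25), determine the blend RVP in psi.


Chevron index: RVP_blend = (sum xi*RVPi^1.25)^(1/1.25)
RVP^1.25 terms: 0.44 * 13.1^1.25 + 0.56 * 0.7^1.25 = 11.3244
RVP_blend = 11.3244^(1/1.25) = 6.970

6.970 psi


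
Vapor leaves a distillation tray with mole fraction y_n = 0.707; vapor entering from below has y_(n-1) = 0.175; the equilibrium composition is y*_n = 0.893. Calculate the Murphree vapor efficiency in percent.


Murphree vapor efficiency: EMV = (y_n - y_(n-1)) / (y*_n - y_(n-1)) * 100
EMV = (0.707 - 0.175) / (0.893 - 0.175) * 100 = 0.532 / 0.718 * 100 = 74.09

74.09 %


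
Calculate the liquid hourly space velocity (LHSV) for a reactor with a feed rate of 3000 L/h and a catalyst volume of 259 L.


LHSV = volumetric feed rate / catalyst volume
= 3000 L/h / 259 L
= 11.58 h^-1

11.58 h^-1


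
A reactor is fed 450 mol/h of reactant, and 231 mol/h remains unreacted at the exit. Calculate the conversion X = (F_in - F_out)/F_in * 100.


X = (F_in - F_out) / F_in * 100
Moles reacted = 450 - 231 = 219
X = 219 / 450 * 100
= 0.4867 * 100
= 48.67 %

48.67 %


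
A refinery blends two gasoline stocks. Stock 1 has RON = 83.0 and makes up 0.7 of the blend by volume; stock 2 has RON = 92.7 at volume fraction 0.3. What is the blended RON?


Linear blending: RON_blend = sum(vi * RONi)
Contribution 1: 0.7 * 83.0 = 58.1
Contribution 2: 0.3 * 92.7 = 27.81
RON_blend = 58.1 + 27.81 = 85.91

85.91


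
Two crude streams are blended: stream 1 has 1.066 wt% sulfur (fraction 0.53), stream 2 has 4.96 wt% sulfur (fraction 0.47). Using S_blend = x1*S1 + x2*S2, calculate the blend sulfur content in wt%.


Linear sulfur blending: S_blend = x1*S1 + x2*S2
Contribution 1: 0.53 * 1.066 = 0.56498 wt%
Contribution 2: 0.47 * 4.96 = 2.3312 wt%
S_blend = 0.56498 + 2.3312 = 2.89618

2.89618 wt%


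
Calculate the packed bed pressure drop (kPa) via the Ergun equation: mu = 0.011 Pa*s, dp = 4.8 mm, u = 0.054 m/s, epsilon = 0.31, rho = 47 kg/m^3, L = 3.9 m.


dp = 4.8 mm = 0.0048 m
Viscous term = 150*0.011*0.054*(1-0.31)^2 / (0.0048^2*0.31^3) = 61802.8
Inertial term = 1.75*47*0.054^2*(1-0.31) / (0.0048*0.31^3) = 1157.3
dP/L = 61802.8 + 1157.3 = 62960.1 Pa/m
dP = 62960.1 * 3.9 / 1000 = 245.5 kPa

245.5 kPa


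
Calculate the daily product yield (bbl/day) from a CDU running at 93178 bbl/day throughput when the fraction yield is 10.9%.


Crude throughput = 93178 bbl/day
Fraction yield = 10.9%
yield = throughput * fraction / 100
yield = 93178 * 10.9 / 100 = 10156.402

10156.402 bbl/day


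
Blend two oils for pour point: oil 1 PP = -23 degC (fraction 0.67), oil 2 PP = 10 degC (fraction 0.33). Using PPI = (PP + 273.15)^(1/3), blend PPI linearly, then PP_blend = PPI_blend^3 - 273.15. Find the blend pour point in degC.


PPI_1 = (-23 + 273.15)^(1/3) = 6.300865
PPI_2 = (10 + 273.15)^(1/3) = 6.566574
PPI_blend = 0.67 * 6.300865 + 0.33 * 6.566574 = 6.388549
PP_blend = 6.388549^3 - 273.15 = 260.7394 - 273.15 = -12.41

-12.41 degC


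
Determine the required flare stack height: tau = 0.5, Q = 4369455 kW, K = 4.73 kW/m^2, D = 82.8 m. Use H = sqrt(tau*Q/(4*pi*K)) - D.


tau*Q/(4*pi*K) = 0.5 * 4369455 / (4 * pi * 4.73) = 36755.8
sqrt(36755.8) = 191.718
H = 191.718 - 82.8 = 108.9

108.9 m


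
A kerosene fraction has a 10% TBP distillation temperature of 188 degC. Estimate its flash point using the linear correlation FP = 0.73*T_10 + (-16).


FP = 0.73 * 188 + (-16) = 121.24

121.24 degC


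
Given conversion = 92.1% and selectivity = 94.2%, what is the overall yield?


Overall yield = conversion (%) * selectivity (%) / 100
Conversion = 92.1%, Selectivity = 94.2%
Y = 92.1 * 94.2 / 100
= 86.7582 %

86.7582 %


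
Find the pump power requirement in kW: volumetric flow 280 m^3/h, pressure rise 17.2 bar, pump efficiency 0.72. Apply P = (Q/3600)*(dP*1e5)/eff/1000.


Q = 280 / 3600 = 0.0777778 m^3/s
P = 0.0777778 * (17.2 * 1e5) / 0.72 / 1000 = 185.8

185.8 kW


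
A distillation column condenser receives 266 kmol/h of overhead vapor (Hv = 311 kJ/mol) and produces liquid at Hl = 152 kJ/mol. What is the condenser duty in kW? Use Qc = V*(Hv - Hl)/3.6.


Qc = 266 * (311 - 152) / 3.6 = 266 * 159 / 3.6 = 11750

11750 kW


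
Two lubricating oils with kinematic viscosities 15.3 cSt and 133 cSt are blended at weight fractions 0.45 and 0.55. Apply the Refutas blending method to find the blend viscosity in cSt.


Refutas method: VBN_i = 14.534*ln(ln(visc_i + 0.8)) + 10.975, blended linearly by mass fraction; since VBN is linear in VBI_i = ln(ln(visc_i + 0.8)) and the fractions sum to 1, blend VBI directly: visc = exp(exp(VBI_blend)) - 0.8
VBI_1 = ln(ln(15.3 + 0.8)) = 1.02203
VBI_2 = ln(ln(133 + 0.8)) = 1.58849
VBI_blend = 0.45 * 1.02203 + 0.55 * 1.58849 = 1.33358
visc_blend = exp(exp(1.33358)) - 0.8 = 43.66

43.66 cSt


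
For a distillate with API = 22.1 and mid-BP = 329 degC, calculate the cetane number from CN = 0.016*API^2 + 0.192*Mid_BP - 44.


CN = 0.016 * 22.1^2 + 0.192 * 329 - 44
CN = 7.81456 + 63.168 - 44 = 26.98256

26.98256


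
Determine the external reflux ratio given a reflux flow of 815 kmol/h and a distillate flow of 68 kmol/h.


Reflux ratio definition: R = L / D (liquid returned / distillate withdrawn)
L = 815 kmol/h, D = 68 kmol/h
R = 815 / 68 = 11.99

11.99


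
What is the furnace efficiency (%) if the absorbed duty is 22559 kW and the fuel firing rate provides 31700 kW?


Furnace efficiency = Q_absorbed / Q_fuel * 100
= 22559 / 31700 * 100 = 71.16

71.16 %


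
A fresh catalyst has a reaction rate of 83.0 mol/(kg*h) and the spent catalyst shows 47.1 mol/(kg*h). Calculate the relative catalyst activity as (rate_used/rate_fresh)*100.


Activity (%) = (rate_used / rate_fresh) * 100
rate_used = 47.1, rate_fresh = 83.0
= (47.1 / 83.0) * 100
= 0.5675 * 100 = 56.75

56.75 %


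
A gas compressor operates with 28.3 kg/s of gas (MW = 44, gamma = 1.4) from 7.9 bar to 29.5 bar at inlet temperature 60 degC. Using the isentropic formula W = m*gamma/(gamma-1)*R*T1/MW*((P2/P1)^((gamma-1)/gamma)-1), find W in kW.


Isentropic work: W = m*(gamma/(gamma-1))*(R*T1/MW)*((P2/P1)^((gamma-1)/gamma) - 1)
T1 = 60 + 273.15 = 333.15 K
Pressure ratio = 29.5 / 7.9 = 3.73418
Exponent = (1.4 - 1)/1.4 = 0.285714
(P2/P1)^exp - 1 = 3.73418^0.285714 - 1 = 0.457083
W = 28.3 * 1.4 / 0.4 * 8.314 * 333.15 / 44 * 0.457083 = 2850

2850 kW


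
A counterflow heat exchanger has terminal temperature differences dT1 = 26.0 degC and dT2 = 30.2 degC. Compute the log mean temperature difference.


LMTD = (dT1 - dT2) / ln(dT1/dT2)
= (26.0 - 30.2) / ln(26.0 / 30.2) = -4.2 / -0.149745 = 28.05

28.05 degC


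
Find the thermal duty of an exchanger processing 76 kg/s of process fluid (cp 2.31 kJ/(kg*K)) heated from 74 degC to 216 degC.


Q = m_dot * cp * delta_T
delta_T = 216 - 74 = 142 K
Q = 76 * 2.31 * 142
= 175.56 * 142
= 24929.52 kW

24929.52 kW


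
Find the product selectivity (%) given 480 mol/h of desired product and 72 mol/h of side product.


Selectivity = desired / (desired + undesired) * 100
Total products = 480 + 72 = 552 mol/h
S = 480 / 552 * 100
= 0.8696 * 100
= 86.96 %

86.96 %


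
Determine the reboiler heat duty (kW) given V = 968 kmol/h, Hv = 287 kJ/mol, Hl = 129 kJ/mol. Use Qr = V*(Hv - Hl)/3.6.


Qr = 968 * (287 - 129) / 3.6 = 968 * 158 / 3.6 = 42480

42480 kW


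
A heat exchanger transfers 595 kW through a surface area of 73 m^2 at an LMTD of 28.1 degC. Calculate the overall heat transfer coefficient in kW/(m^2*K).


From Q = U*A*LMTD, U = Q / (A * LMTD)
U = 595 / (73 * 28.1) = 595 / 2051.3 = 0.2901

0.2901 kW/(m^2*K)


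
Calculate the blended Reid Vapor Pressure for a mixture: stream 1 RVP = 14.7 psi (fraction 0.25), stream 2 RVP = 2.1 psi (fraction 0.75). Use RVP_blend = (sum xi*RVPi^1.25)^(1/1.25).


Chevron index: RVP_blend = (sum xi*RVPi^1.25)^(1/1.25)
RVP^1.25 terms: 0.25 * 14.7^1.25 + 0.75 * 2.1^1.25 = 9.09191
RVP_blend = 9.09191^(1/1.25) = 5.847

5.847 psi


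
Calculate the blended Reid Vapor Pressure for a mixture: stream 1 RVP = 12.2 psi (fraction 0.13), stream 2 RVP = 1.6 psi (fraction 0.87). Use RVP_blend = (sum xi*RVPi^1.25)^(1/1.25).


Chevron index: RVP_blend = (sum xi*RVPi^1.25)^(1/1.25)
RVP^1.25 terms: 0.13 * 12.2^1.25 + 0.87 * 1.6^1.25 = 4.52966
RVP_blend = 4.52966^(1/1.25) = 3.349

3.349 psi


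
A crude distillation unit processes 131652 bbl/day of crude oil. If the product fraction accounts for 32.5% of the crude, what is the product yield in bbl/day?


Crude throughput = 131652 bbl/day
Fraction yield = 32.5%
yield = throughput * fraction / 100
yield = 131652 * 32.5 / 100 = 42786.9

42786.9 bbl/day


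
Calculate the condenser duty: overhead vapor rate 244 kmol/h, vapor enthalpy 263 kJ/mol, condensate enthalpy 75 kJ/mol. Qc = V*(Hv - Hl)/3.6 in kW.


Qc = 244 * (263 - 75) / 3.6 = 244 * 188 / 3.6 = 12740

12740 kW


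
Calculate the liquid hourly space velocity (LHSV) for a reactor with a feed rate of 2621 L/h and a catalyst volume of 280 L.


LHSV = volumetric feed rate / catalyst volume
= 2621 L/h / 280 L
= 9.361 h^-1

9.361 h^-1


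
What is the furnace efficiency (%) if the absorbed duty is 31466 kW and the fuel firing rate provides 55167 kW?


Furnace efficiency = Q_absorbed / Q_fuel * 100
= 31466 / 55167 * 100 = 57.04

57.04 %


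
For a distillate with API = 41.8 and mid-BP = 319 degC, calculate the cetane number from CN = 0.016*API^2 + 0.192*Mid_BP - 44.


CN = 0.016 * 41.8^2 + 0.192 * 319 - 44
CN = 27.95584 + 61.248 - 44 = 45.20384

45.20384


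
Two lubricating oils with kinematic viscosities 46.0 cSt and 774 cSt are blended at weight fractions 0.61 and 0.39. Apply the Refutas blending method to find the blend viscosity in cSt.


Refutas method: VBN_i = 14.534*ln(ln(visc_i + 0.8)) + 10.975, blended linearly by mass fraction; since VBN is linear in VBI_i = ln(ln(visc_i + 0.8)) and the fractions sum to 1, blend VBI directly: visc = exp(exp(VBI_blend)) - 0.8
VBI_1 = ln(ln(46.0 + 0.8)) = 1.347
VBI_2 = ln(ln(774 + 0.8)) = 1.89501
VBI_blend = 0.61 * 1.347 + 0.39 * 1.89501 = 1.56072
visc_blend = exp(exp(1.56072)) - 0.8 = 116.2

116.2 cSt


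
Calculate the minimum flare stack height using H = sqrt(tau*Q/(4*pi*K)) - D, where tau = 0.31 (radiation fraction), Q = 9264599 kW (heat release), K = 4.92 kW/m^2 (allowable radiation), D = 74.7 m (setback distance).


tau*Q/(4*pi*K) = 0.31 * 9264599 / (4 * pi * 4.92) = 46453
sqrt(46453) = 215.53
H = 215.53 - 74.7 = 140.8

140.8 m


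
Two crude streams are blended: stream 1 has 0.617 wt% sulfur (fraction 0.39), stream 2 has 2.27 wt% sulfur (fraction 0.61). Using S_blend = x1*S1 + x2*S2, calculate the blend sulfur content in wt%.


Linear sulfur blending: S_blend = x1*S1 + x2*S2
Contribution 1: 0.39 * 0.617 = 0.24063 wt%
Contribution 2: 0.61 * 2.27 = 1.3847 wt%
S_blend = 0.24063 + 1.3847 = 1.62533

1.62533 wt%


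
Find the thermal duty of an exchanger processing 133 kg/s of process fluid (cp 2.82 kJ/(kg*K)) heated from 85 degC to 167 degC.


Q = m_dot * cp * delta_T
delta_T = 167 - 85 = 82 K
Q = 133 * 2.82 * 82
= 375.06 * 82
= 30754.92 kW

30754.92 kW


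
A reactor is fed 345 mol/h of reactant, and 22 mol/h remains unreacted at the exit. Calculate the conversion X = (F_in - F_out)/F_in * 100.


X = (F_in - F_out) / F_in * 100
Moles reacted = 345 - 22 = 323
X = 323 / 345 * 100
= 0.9362 * 100
= 93.62 %

93.62 %


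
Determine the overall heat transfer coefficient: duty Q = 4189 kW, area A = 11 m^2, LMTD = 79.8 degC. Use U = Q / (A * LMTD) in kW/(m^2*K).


From Q = U*A*LMTD, U = Q / (A * LMTD)
U = 4189 / (11 * 79.8) = 4189 / 877.8 = 4.772

4.772 kW/(m^2*K)


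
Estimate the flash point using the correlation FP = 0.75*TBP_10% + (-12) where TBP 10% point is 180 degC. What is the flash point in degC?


FP = 0.75 * 180 + (-12) = 123

123 degC


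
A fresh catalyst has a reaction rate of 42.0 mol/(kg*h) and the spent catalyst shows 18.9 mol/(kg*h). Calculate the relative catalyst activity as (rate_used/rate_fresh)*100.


Activity (%) = (rate_used / rate_fresh) * 100
rate_used = 18.9, rate_fresh = 42.0
= (18.9 / 42.0) * 100
= 0.4500 * 100 = 45.00

45.00 %


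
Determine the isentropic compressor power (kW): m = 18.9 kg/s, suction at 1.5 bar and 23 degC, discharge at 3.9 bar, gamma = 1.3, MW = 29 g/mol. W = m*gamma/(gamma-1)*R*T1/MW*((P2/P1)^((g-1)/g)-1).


Isentropic work: W = m*(gamma/(gamma-1))*(R*T1/MW)*((P2/P1)^((gamma-1)/gamma) - 1)
T1 = 23 + 273.15 = 296.15 K
Pressure ratio = 3.9 / 1.5 = 2.6
Exponent = (1.3 - 1)/1.3 = 0.230769
(P2/P1)^exp - 1 = 2.6^0.230769 - 1 = 0.246703
W = 18.9 * 1.3 / 0.3 * 8.314 * 296.15 / 29 * 0.246703 = 1715

1715 kW


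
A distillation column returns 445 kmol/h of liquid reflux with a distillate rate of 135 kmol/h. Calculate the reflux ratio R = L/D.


Reflux ratio definition: R = L / D (liquid returned / distillate withdrawn)
L = 445 kmol/h, D = 135 kmol/h
R = 445 / 135 = 3.296

3.296


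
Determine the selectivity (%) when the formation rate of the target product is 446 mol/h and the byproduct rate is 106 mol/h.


Selectivity = desired / (desired + undesired) * 100
Total products = 446 + 106 = 552 mol/h
S = 446 / 552 * 100
= 0.8080 * 100
= 80.80 %

80.80 %


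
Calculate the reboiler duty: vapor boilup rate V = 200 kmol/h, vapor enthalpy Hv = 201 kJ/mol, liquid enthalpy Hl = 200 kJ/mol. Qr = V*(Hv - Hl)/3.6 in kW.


Qr = 200 * (201 - 200) / 3.6 = 200 * 1 / 3.6 = 55.56

55.56 kW


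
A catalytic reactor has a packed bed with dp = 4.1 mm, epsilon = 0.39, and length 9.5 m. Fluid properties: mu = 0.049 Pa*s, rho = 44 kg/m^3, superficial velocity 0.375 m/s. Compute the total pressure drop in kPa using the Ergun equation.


dp = 4.1 mm = 0.0041 m
Viscous term = 150*0.049*0.375*(1-0.39)^2 / (0.0041^2*0.39^3) = 1028530
Inertial term = 1.75*44*0.375^2*(1-0.39) / (0.0041*0.39^3) = 27158.5
dP/L = 1028530 + 27158.5 = 1055690 Pa/m
dP = 1055690 * 9.5 / 1000 = 10030 kPa

10030 kPa


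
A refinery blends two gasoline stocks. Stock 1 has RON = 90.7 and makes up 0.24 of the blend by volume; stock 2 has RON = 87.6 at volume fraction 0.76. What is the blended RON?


Linear blending: RON_blend = sum(vi * RONi)
Contribution 1: 0.24 * 90.7 = 21.768
Contribution 2: 0.76 * 87.6 = 66.576
RON_blend = 21.768 + 66.576 = 88.344

88.344


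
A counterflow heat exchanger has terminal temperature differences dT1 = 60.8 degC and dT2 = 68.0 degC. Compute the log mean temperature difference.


LMTD = (dT1 - dT2) / ln(dT1/dT2)
= (60.8 - 68.0) / ln(60.8 / 68.0) = -7.2 / -0.111918 = 64.33

64.33 degC


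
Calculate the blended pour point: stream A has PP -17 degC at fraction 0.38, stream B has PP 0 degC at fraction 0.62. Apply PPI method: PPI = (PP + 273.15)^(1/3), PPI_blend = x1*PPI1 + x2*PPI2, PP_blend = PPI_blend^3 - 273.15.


PPI_1 = (-17 + 273.15)^(1/3) = 6.350844
PPI_2 = (0 + 273.15)^(1/3) = 6.488342
PPI_blend = 0.38 * 6.350844 + 0.62 * 6.488342 = 6.436093
PP_blend = 6.436093^3 - 273.15 = 266.6042 - 273.15 = -6.55

-6.55 degC


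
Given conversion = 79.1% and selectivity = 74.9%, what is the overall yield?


Overall yield = conversion (%) * selectivity (%) / 100
Conversion = 79.1%, Selectivity = 74.9%
Y = 79.1 * 74.9 / 100
= 59.2459 %

59.2459 %


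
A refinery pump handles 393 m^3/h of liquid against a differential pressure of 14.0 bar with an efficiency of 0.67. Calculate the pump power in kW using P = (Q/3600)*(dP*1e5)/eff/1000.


Q = 393 / 3600 = 0.109167 m^3/s
P = 0.109167 * (14.0 * 1e5) / 0.67 / 1000 = 228.1

228.1 kW


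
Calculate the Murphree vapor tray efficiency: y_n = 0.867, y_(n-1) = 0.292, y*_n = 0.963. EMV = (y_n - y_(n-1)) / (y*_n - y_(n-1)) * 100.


Murphree vapor efficiency: EMV = (y_n - y_(n-1)) / (y*_n - y_(n-1)) * 100
EMV = (0.867 - 0.292) / (0.963 - 0.292) * 100 = 0.575 / 0.671 * 100 = 85.69

85.69 %


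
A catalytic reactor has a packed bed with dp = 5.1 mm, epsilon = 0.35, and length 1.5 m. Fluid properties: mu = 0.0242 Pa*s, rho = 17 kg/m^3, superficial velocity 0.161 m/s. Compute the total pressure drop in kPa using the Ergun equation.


dp = 5.1 mm = 0.0051 m
Viscous term = 150*0.0242*0.161*(1-0.35)^2 / (0.0051^2*0.35^3) = 221419
Inertial term = 1.75*17*0.161^2*(1-0.35) / (0.0051*0.35^3) = 2292.33
dP/L = 221419 + 2292.33 = 223711 Pa/m
dP = 223711 * 1.5 / 1000 = 335.6 kPa

335.6 kPa


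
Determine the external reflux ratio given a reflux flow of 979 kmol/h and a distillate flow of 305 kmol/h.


Reflux ratio definition: R = L / D (liquid returned / distillate withdrawn)
L = 979 kmol/h, D = 305 kmol/h
R = 979 / 305 = 3.210

3.210


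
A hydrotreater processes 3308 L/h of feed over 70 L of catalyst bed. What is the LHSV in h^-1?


LHSV = volumetric feed rate / catalyst volume
= 3308 L/h / 70 L
= 47.26 h^-1

47.26 h^-1
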